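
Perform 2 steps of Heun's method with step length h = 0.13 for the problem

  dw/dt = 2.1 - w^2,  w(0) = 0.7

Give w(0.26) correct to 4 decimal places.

1.0365

Heun: k1 = f(t_n, w_n); k2 = f(t_n + h, w_n + h·k1); w_{n+1} = w_n + (h/2)·(k1 + k2).
t=0.000000, w=0.700000:
  k1 = f(0.000000, 0.700000) = 1.610000
  k2 = f(0.130000, 0.909300) = 1.273174
  w ← 0.700000 + (0.13/2)·(1.610000 + 1.273174) = 0.887406
t=0.130000, w=0.887406:
  k1 = f(0.130000, 0.887406) = 1.312510
  k2 = f(0.260000, 1.058033) = 0.980567
  w ← 0.887406 + (0.13/2)·(1.312510 + 0.980567) = 1.036456
w(0.26) ≈ 1.0365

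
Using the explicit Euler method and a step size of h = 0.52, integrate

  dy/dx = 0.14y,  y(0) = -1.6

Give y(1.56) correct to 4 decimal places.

Euler: y_{n+1} = y_n + h·f(x_n, y_n).
x=0.000000, y=-1.600000: f=-0.224000 → y ← -1.600000 + 0.52·(-0.224000) = -1.716480
x=0.520000, y=-1.716480: f=-0.240307 → y ← -1.716480 + 0.52·(-0.240307) = -1.841440
x=1.040000, y=-1.841440: f=-0.257802 → y ← -1.841440 + 0.52·(-0.257802) = -1.975497
y(1.56) ≈ -1.9755

-1.9755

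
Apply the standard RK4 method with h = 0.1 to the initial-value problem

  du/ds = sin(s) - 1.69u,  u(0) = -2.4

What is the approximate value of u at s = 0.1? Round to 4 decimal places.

RK4: k1 = f(s_n, u_n); k2 = f(s_n + h/2, u_n + (h/2)·k1); k3 = f(s_n + h/2, u_n + (h/2)·k2); k4 = f(s_n + h, u_n + h·k3); u_{n+1} = u_n + (h/6)·(k1 + 2k2 + 2k3 + k4).
s=0.000000, u=-2.400000:
  k1 = f(0.000000, -2.400000) = 4.056000
  k2 = f(0.050000, -2.197200) = 3.763247
  k3 = f(0.050000, -2.211838) = 3.787985
  k4 = f(0.100000, -2.021202) = 3.515664
  u ← -2.400000 + (0.1/6)·(k1 + 2k2 + 2k3 + k4) = -2.022098
u(0.1) ≈ -2.0221

-2.0221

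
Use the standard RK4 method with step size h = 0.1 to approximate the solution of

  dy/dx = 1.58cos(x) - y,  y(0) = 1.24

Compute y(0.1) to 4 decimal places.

RK4: k1 = f(x_n, y_n); k2 = f(x_n + h/2, y_n + (h/2)·k1); k3 = f(x_n + h/2, y_n + (h/2)·k2); k4 = f(x_n + h, y_n + h·k3); y_{n+1} = y_n + (h/6)·(k1 + 2k2 + 2k3 + k4).
x=0.000000, y=1.240000:
  k1 = f(0.000000, 1.240000) = 0.340000
  k2 = f(0.050000, 1.257000) = 0.321025
  k3 = f(0.050000, 1.256051) = 0.321974
  k4 = f(0.100000, 1.272197) = 0.299909
  y ← 1.240000 + (0.1/6)·(k1 + 2k2 + 2k3 + k4) = 1.272098
y(0.1) ≈ 1.2721

1.2721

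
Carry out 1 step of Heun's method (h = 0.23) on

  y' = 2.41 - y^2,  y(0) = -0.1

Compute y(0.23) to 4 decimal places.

0.4297

Heun: k1 = f(t_n, y_n); k2 = f(t_n + h, y_n + h·k1); y_{n+1} = y_n + (h/2)·(k1 + k2).
t=0.000000, y=-0.100000:
  k1 = f(0.000000, -0.100000) = 2.400000
  k2 = f(0.230000, 0.452000) = 2.205696
  y ← -0.100000 + (0.23/2)·(2.400000 + 2.205696) = 0.429655
y(0.23) ≈ 0.4297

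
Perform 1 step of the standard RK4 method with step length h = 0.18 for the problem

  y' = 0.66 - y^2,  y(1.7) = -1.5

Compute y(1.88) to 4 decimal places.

-1.8881

RK4: k1 = f(s_n, y_n); k2 = f(s_n + h/2, y_n + (h/2)·k1); k3 = f(s_n + h/2, y_n + (h/2)·k2); k4 = f(s_n + h, y_n + h·k3); y_{n+1} = y_n + (h/6)·(k1 + 2k2 + 2k3 + k4).
s=1.700000, y=-1.500000:
  k1 = f(1.700000, -1.500000) = -1.590000
  k2 = f(1.790000, -1.643100) = -2.039778
  k3 = f(1.790000, -1.683580) = -2.174442
  k4 = f(1.880000, -1.891399) = -2.917392
  y ← -1.500000 + (0.18/6)·(k1 + 2k2 + 2k3 + k4) = -1.888075
y(1.88) ≈ -1.8881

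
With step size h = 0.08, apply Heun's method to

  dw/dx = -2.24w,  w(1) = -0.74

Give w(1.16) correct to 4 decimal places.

-0.5182

Heun: k1 = f(x_n, w_n); k2 = f(x_n + h, w_n + h·k1); w_{n+1} = w_n + (h/2)·(k1 + k2).
x=1.000000, w=-0.740000:
  k1 = f(1.000000, -0.740000) = 1.657600
  k2 = f(1.080000, -0.607392) = 1.360558
  w ← -0.740000 + (0.08/2)·(1.657600 + 1.360558) = -0.619274
x=1.080000, w=-0.619274:
  k1 = f(1.080000, -0.619274) = 1.387173
  k2 = f(1.160000, -0.508300) = 1.138592
  w ← -0.619274 + (0.08/2)·(1.387173 + 1.138592) = -0.518243
w(1.16) ≈ -0.5182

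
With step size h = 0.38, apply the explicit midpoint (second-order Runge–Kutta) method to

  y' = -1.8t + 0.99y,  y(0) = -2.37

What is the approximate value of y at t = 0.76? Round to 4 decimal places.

Midpoint: k1 = f(t_n, y_n); k2 = f(t_n + h/2, y_n + (h/2)·k1); y_{n+1} = y_n + h·k2.
t=0.000000, y=-2.370000:
  k1 = f(0.000000, -2.370000) = -2.346300
  k2 = f(0.190000, -2.815797) = -3.129639
  y ← -2.370000 + 0.38·(-3.129639) = -3.559263
t=0.380000, y=-3.559263:
  k1 = f(0.380000, -3.559263) = -4.207670
  k2 = f(0.570000, -4.358720) = -5.341133
  y ← -3.559263 + 0.38·(-5.341133) = -5.588893
y(0.76) ≈ -5.5889

-5.5889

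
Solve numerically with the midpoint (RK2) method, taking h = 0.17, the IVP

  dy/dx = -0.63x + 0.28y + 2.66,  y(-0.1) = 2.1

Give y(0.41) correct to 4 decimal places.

3.8289

Midpoint: k1 = f(x_n, y_n); k2 = f(x_n + h/2, y_n + (h/2)·k1); y_{n+1} = y_n + h·k2.
x=-0.100000, y=2.100000:
  k1 = f(-0.100000, 2.100000) = 3.311000
  k2 = f(-0.015000, 2.381435) = 3.336252
  y ← 2.100000 + 0.17·3.336252 = 2.667163
x=0.070000, y=2.667163:
  k1 = f(0.070000, 2.667163) = 3.362706
  k2 = f(0.155000, 2.952993) = 3.389188
  y ← 2.667163 + 0.17·3.389188 = 3.243325
x=0.240000, y=3.243325:
  k1 = f(0.240000, 3.243325) = 3.416931
  k2 = f(0.325000, 3.533764) = 3.444704
  y ← 3.243325 + 0.17·3.444704 = 3.828924
y(0.41) ≈ 3.8289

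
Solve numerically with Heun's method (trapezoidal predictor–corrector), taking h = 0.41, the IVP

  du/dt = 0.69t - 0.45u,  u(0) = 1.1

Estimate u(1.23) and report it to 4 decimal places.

1.0794

Heun: k1 = f(t_n, u_n); k2 = f(t_n + h, u_n + h·k1); u_{n+1} = u_n + (h/2)·(k1 + k2).
t=0.000000, u=1.100000:
  k1 = f(0.000000, 1.100000) = -0.495000
  k2 = f(0.410000, 0.897050) = -0.120773
  u ← 1.100000 + (0.41/2)·(-0.495000 + (-0.120773)) = 0.973767
t=0.410000, u=0.973767:
  k1 = f(0.410000, 0.973767) = -0.155295
  k2 = f(0.820000, 0.910096) = 0.156257
  u ← 0.973767 + (0.41/2)·(-0.155295 + 0.156257) = 0.973964
t=0.820000, u=0.973964:
  k1 = f(0.820000, 0.973964) = 0.127516
  k2 = f(1.230000, 1.026246) = 0.386890
  u ← 0.973964 + (0.41/2)·(0.127516 + 0.386890) = 1.079417
u(1.23) ≈ 1.0794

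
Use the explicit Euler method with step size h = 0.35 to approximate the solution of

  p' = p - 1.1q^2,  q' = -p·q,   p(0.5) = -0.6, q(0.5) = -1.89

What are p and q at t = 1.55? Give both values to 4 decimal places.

Euler on (p,q): p_{n+1} = p_n + h·p', q_{n+1} = q_n + h·q'.
0.500000: (-0.600000, -1.890000); f=(-4.529310, -1.134000) → (-2.185258, -2.286900)
0.850000: (-2.185258, -2.286900); f=(-7.938161, -4.997468) → (-4.963615, -4.036014)
1.200000: (-4.963615, -4.036014); f=(-22.881962, -20.033218) → (-12.972302, -11.047640)
(p(1.55), q(1.55)) ≈ (-12.9723, -11.0476)

-12.9723, -11.0476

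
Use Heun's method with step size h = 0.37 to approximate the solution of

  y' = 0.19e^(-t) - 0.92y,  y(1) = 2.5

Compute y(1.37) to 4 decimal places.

Heun: k1 = f(t_n, y_n); k2 = f(t_n + h, y_n + h·k1); y_{n+1} = y_n + (h/2)·(k1 + k2).
t=1.000000, y=2.500000:
  k1 = f(1.000000, 2.500000) = -2.230103
  k2 = f(1.370000, 1.674862) = -1.492593
  y ← 2.500000 + (0.37/2)·(-2.230103 + (-1.492593)) = 1.811301
y(1.37) ≈ 1.8113

1.8113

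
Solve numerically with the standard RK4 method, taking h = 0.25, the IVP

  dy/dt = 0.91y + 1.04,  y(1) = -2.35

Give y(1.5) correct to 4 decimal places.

-3.0455

RK4: k1 = f(t_n, y_n); k2 = f(t_n + h/2, y_n + (h/2)·k1); k3 = f(t_n + h/2, y_n + (h/2)·k2); k4 = f(t_n + h, y_n + h·k3); y_{n+1} = y_n + (h/6)·(k1 + 2k2 + 2k3 + k4).
t=1.000000, y=-2.350000:
  k1 = f(1.000000, -2.350000) = -1.098500
  k2 = f(1.125000, -2.487313) = -1.223454
  k3 = f(1.125000, -2.502932) = -1.237668
  k4 = f(1.250000, -2.659417) = -1.380069
  y ← -2.350000 + (0.25/6)·(k1 + 2k2 + 2k3 + k4) = -2.658367
t=1.250000, y=-2.658367:
  k1 = f(1.250000, -2.658367) = -1.379114
  k2 = f(1.375000, -2.830757) = -1.535988
  k3 = f(1.375000, -2.850366) = -1.553833
  k4 = f(1.500000, -3.046825) = -1.732611
  y ← -2.658367 + (0.25/6)·(k1 + 2k2 + 2k3 + k4) = -3.045508
y(1.5) ≈ -3.0455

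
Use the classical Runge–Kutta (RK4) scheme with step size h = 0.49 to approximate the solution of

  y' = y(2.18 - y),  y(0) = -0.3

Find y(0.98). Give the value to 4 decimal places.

-16.6460

RK4: k1 = f(t_n, y_n); k2 = f(t_n + h/2, y_n + (h/2)·k1); k3 = f(t_n + h/2, y_n + (h/2)·k2); k4 = f(t_n + h, y_n + h·k3); y_{n+1} = y_n + (h/6)·(k1 + 2k2 + 2k3 + k4).
t=0.000000, y=-0.300000:
  k1 = f(0.000000, -0.300000) = -0.744000
  k2 = f(0.245000, -0.482280) = -1.283964
  k3 = f(0.245000, -0.614571) = -1.717463
  k4 = f(0.490000, -1.141557) = -3.791747
  y ← -0.300000 + (0.49/6)·(k1 + 2k2 + 2k3 + k4) = -1.160652
t=0.490000, y=-1.160652:
  k1 = f(0.490000, -1.160652) = -3.877337
  k2 = f(0.735000, -2.110600) = -9.055740
  k3 = f(0.735000, -3.379309) = -18.786621
  k4 = f(0.980000, -10.366097) = -130.054055
  y ← -1.160652 + (0.49/6)·(k1 + 2k2 + 2k3 + k4) = -16.645969
y(0.98) ≈ -16.6460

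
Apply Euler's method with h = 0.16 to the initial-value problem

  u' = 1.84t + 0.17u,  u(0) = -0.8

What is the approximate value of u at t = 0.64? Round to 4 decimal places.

-0.6029

Euler: u_{n+1} = u_n + h·f(t_n, u_n).
t=0.000000, u=-0.800000: f=-0.136000 → u ← -0.800000 + 0.16·(-0.136000) = -0.821760
t=0.160000, u=-0.821760: f=0.154701 → u ← -0.821760 + 0.16·0.154701 = -0.797008
t=0.320000, u=-0.797008: f=0.453309 → u ← -0.797008 + 0.16·0.453309 = -0.724478
t=0.480000, u=-0.724478: f=0.760039 → u ← -0.724478 + 0.16·0.760039 = -0.602872
u(0.64) ≈ -0.6029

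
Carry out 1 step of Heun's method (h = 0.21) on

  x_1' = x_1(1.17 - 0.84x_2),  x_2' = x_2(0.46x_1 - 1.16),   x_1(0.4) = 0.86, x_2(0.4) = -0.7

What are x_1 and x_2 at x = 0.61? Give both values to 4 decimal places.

1.2244, -0.6057

Heun on (x_1,x_2): k1 = f(x_n, state_n); k2 = f(x_n + h, state_n + h·k1); state_{n+1} = state_n + (h/2)·(k1 + k2).
0.400000: (0.860000, -0.700000)
  k1 = (1.511880, 0.535080)
  predictor → (1.177495, -0.587633)
  k2 = (1.958894, 0.363364)
  → (1.224431, -0.605663)
(x_1(0.61), x_2(0.61)) ≈ (1.2244, -0.6057)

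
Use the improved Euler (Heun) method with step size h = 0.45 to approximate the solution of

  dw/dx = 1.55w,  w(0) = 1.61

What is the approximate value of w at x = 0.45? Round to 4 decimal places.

3.1246

Heun: k1 = f(x_n, w_n); k2 = f(x_n + h, w_n + h·k1); w_{n+1} = w_n + (h/2)·(k1 + k2).
x=0.000000, w=1.610000:
  k1 = f(0.000000, 1.610000) = 2.495500
  k2 = f(0.450000, 2.732975) = 4.236111
  w ← 1.610000 + (0.45/2)·(2.495500 + 4.236111) = 3.124613
w(0.45) ≈ 3.1246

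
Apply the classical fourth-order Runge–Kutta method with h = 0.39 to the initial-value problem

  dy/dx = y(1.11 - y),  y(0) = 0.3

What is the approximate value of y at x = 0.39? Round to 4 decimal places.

RK4: k1 = f(x_n, y_n); k2 = f(x_n + h/2, y_n + (h/2)·k1); k3 = f(x_n + h/2, y_n + (h/2)·k2); k4 = f(x_n + h, y_n + h·k3); y_{n+1} = y_n + (h/6)·(k1 + 2k2 + 2k3 + k4).
x=0.000000, y=0.300000:
  k1 = f(0.000000, 0.300000) = 0.243000
  k2 = f(0.195000, 0.347385) = 0.264921
  k3 = f(0.195000, 0.351660) = 0.266678
  k4 = f(0.390000, 0.404004) = 0.285225
  y ← 0.300000 + (0.39/6)·(k1 + 2k2 + 2k3 + k4) = 0.403442
y(0.39) ≈ 0.4034

0.4034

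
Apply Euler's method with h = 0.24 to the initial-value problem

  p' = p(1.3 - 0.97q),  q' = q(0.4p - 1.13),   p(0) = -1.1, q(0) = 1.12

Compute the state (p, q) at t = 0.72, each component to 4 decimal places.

Euler on (p,q): p_{n+1} = p_n + h·p', q_{n+1} = q_n + h·q'.
0.000000: (-1.100000, 1.120000); f=(-0.234960, -1.758400) → (-1.156390, 0.697984)
0.240000: (-1.156390, 0.697984); f=(-0.720380, -1.111579) → (-1.329282, 0.431205)
0.480000: (-1.329282, 0.431205); f=(-1.172069, -0.716539) → (-1.610578, 0.259236)
(p(0.72), q(0.72)) ≈ (-1.6106, 0.2592)

-1.6106, 0.2592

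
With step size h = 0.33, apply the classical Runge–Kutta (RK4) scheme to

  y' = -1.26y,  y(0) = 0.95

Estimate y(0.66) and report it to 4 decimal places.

0.4137

RK4: k1 = f(t_n, y_n); k2 = f(t_n + h/2, y_n + (h/2)·k1); k3 = f(t_n + h/2, y_n + (h/2)·k2); k4 = f(t_n + h, y_n + h·k3); y_{n+1} = y_n + (h/6)·(k1 + 2k2 + 2k3 + k4).
t=0.000000, y=0.950000:
  k1 = f(0.000000, 0.950000) = -1.197000
  k2 = f(0.165000, 0.752495) = -0.948144
  k3 = f(0.165000, 0.793556) = -0.999881
  k4 = f(0.330000, 0.620039) = -0.781250
  y ← 0.950000 + (0.33/6)·(k1 + 2k2 + 2k3 + k4) = 0.626914
t=0.330000, y=0.626914:
  k1 = f(0.330000, 0.626914) = -0.789911
  k2 = f(0.495000, 0.496578) = -0.625689
  k3 = f(0.495000, 0.523675) = -0.659830
  k4 = f(0.660000, 0.409170) = -0.515554
  y ← 0.626914 + (0.33/6)·(k1 + 2k2 + 2k3 + k4) = 0.413706
y(0.66) ≈ 0.4137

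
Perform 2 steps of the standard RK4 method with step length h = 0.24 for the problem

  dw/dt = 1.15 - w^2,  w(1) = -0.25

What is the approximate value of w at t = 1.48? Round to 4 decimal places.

RK4: k1 = f(t_n, w_n); k2 = f(t_n + h/2, w_n + (h/2)·k1); k3 = f(t_n + h/2, w_n + (h/2)·k2); k4 = f(t_n + h, w_n + h·k3); w_{n+1} = w_n + (h/6)·(k1 + 2k2 + 2k3 + k4).
t=1.000000, w=-0.250000:
  k1 = f(1.000000, -0.250000) = 1.087500
  k2 = f(1.120000, -0.119500) = 1.135720
  k3 = f(1.120000, -0.113714) = 1.137069
  k4 = f(1.240000, 0.022897) = 1.149476
  w ← -0.250000 + (0.24/6)·(k1 + 2k2 + 2k3 + k4) = 0.021302
t=1.240000, w=0.021302:
  k1 = f(1.240000, 0.021302) = 1.149546
  k2 = f(1.360000, 0.159248) = 1.124640
  k3 = f(1.360000, 0.156259) = 1.125583
  k4 = f(1.480000, 0.291442) = 1.065062
  w ← 0.021302 + (0.24/6)·(k1 + 2k2 + 2k3 + k4) = 0.289904
w(1.48) ≈ 0.2899

0.2899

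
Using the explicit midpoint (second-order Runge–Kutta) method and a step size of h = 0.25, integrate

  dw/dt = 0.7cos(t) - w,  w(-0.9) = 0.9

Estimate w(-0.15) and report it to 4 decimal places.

0.7501

Midpoint: k1 = f(t_n, w_n); k2 = f(t_n + h/2, w_n + (h/2)·k1); w_{n+1} = w_n + h·k2.
t=-0.900000, w=0.900000:
  k1 = f(-0.900000, 0.900000) = -0.464873
  k2 = f(-0.775000, 0.841891) = -0.341796
  w ← 0.900000 + 0.25·(-0.341796) = 0.814551
t=-0.650000, w=0.814551:
  k1 = f(-0.650000, 0.814551) = -0.257292
  k2 = f(-0.525000, 0.782389) = -0.176663
  w ← 0.814551 + 0.25·(-0.176663) = 0.770385
t=-0.400000, w=0.770385:
  k1 = f(-0.400000, 0.770385) = -0.125643
  k2 = f(-0.275000, 0.754680) = -0.080982
  w ← 0.770385 + 0.25·(-0.080982) = 0.750140
w(-0.15) ≈ 0.7501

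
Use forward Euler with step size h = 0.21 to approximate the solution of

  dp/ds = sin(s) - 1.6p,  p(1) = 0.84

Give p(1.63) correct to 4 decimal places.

Euler: p_{n+1} = p_n + h·f(s_n, p_n).
s=1.000000, p=0.840000: f=-0.502529 → p ← 0.840000 + 0.21·(-0.502529) = 0.734469
s=1.210000, p=0.734469: f=-0.239534 → p ← 0.734469 + 0.21·(-0.239534) = 0.684167
s=1.420000, p=0.684167: f=-0.106015 → p ← 0.684167 + 0.21·(-0.106015) = 0.661904
p(1.63) ≈ 0.6619

0.6619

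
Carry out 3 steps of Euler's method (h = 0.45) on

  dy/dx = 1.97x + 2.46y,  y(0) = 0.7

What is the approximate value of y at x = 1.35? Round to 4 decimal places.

8.1861

Euler: y_{n+1} = y_n + h·f(x_n, y_n).
x=0.000000, y=0.700000: f=1.722000 → y ← 0.700000 + 0.45·1.722000 = 1.474900
x=0.450000, y=1.474900: f=4.514754 → y ← 1.474900 + 0.45·4.514754 = 3.506539
x=0.900000, y=3.506539: f=10.399087 → y ← 3.506539 + 0.45·10.399087 = 8.186128
y(1.35) ≈ 8.1861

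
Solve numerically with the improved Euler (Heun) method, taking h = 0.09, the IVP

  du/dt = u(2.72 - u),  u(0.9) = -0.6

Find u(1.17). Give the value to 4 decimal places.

Heun: k1 = f(t_n, u_n); k2 = f(t_n + h, u_n + h·k1); u_{n+1} = u_n + (h/2)·(k1 + k2).
t=0.900000, u=-0.600000:
  k1 = f(0.900000, -0.600000) = -1.992000
  k2 = f(0.990000, -0.779280) = -2.726919
  u ← -0.600000 + (0.09/2)·(-1.992000 + (-2.726919)) = -0.812351
t=0.990000, u=-0.812351:
  k1 = f(0.990000, -0.812351) = -2.869510
  k2 = f(1.080000, -1.070607) = -4.058252
  u ← -0.812351 + (0.09/2)·(-2.869510 + (-4.058252)) = -1.124101
t=1.080000, u=-1.124101:
  k1 = f(1.080000, -1.124101) = -4.321156
  k2 = f(1.170000, -1.513005) = -6.404556
  u ← -1.124101 + (0.09/2)·(-4.321156 + (-6.404556)) = -1.606758
u(1.17) ≈ -1.6068

-1.6068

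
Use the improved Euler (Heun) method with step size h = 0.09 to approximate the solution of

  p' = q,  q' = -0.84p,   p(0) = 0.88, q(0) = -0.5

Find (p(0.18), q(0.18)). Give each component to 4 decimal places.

0.7783, -0.6258

Heun on (p,q): k1 = f(t_n, state_n); k2 = f(t_n + h, state_n + h·k1); state_{n+1} = state_n + (h/2)·(k1 + k2).
0.000000: (0.880000, -0.500000)
  k1 = (-0.500000, -0.739200)
  predictor → (0.835000, -0.566528)
  k2 = (-0.566528, -0.701400)
  → (0.832006, -0.564827)
0.090000: (0.832006, -0.564827)
  k1 = (-0.564827, -0.698885)
  predictor → (0.781172, -0.627727)
  k2 = (-0.627727, -0.656184)
  → (0.778341, -0.625805)
(p(0.18), q(0.18)) ≈ (0.7783, -0.6258)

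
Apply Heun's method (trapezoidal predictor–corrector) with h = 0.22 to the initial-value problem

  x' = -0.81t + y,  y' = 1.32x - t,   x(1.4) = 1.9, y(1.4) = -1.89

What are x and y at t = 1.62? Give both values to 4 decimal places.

Heun on (x,y): k1 = f(t_n, state_n); k2 = f(t_n + h, state_n + h·k1); state_{n+1} = state_n + (h/2)·(k1 + k2).
1.400000: (1.900000, -1.890000)
  k1 = (-3.024000, 1.108000)
  predictor → (1.234720, -1.646240)
  k2 = (-2.958440, 0.009830)
  → (1.241932, -1.767039)
(x(1.62), y(1.62)) ≈ (1.2419, -1.7670)

1.2419, -1.7670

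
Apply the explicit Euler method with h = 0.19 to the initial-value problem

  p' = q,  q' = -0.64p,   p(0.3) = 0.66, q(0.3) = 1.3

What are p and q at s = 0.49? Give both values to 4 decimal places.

Euler on (p,q): p_{n+1} = p_n + h·p', q_{n+1} = q_n + h·q'.
0.300000: (0.660000, 1.300000); f=(1.300000, -0.422400) → (0.907000, 1.219744)
(p(0.49), q(0.49)) ≈ (0.9070, 1.2197)

0.9070, 1.2197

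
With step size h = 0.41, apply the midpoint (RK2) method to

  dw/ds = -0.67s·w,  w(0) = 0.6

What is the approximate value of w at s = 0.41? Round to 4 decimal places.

0.5662

Midpoint: k1 = f(s_n, w_n); k2 = f(s_n + h/2, w_n + (h/2)·k1); w_{n+1} = w_n + h·k2.
s=0.000000, w=0.600000:
  k1 = f(0.000000, 0.600000) = 0.000000
  k2 = f(0.205000, 0.600000) = -0.082410
  w ← 0.600000 + 0.41·(-0.082410) = 0.566212
w(0.41) ≈ 0.5662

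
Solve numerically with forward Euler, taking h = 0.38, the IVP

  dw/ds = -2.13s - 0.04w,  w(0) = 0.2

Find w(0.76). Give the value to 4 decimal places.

Euler: w_{n+1} = w_n + h·f(s_n, w_n).
s=0.000000, w=0.200000: f=-0.008000 → w ← 0.200000 + 0.38·(-0.008000) = 0.196960
s=0.380000, w=0.196960: f=-0.817278 → w ← 0.196960 + 0.38·(-0.817278) = -0.113606
w(0.76) ≈ -0.1136

-0.1136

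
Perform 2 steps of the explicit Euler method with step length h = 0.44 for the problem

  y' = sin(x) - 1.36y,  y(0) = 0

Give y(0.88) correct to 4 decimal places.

0.1874

Euler: y_{n+1} = y_n + h·f(x_n, y_n).
x=0.000000, y=0.000000: f=0.000000 → y ← 0.000000 + 0.44·0.000000 = 0.000000
x=0.440000, y=0.000000: f=0.425939 → y ← 0.000000 + 0.44·0.425939 = 0.187413
y(0.88) ≈ 0.1874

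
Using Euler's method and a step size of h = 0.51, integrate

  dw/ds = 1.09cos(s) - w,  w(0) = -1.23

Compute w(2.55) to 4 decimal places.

Euler: w_{n+1} = w_n + h·f(s_n, w_n).
s=0.000000, w=-1.230000: f=2.320000 → w ← -1.230000 + 0.51·2.320000 = -0.046800
s=0.510000, w=-0.046800: f=0.998092 → w ← -0.046800 + 0.51·0.998092 = 0.462227
s=1.020000, w=0.462227: f=0.108242 → w ← 0.462227 + 0.51·0.108242 = 0.517430
s=1.530000, w=0.517430: f=-0.472975 → w ← 0.517430 + 0.51·(-0.472975) = 0.276213
s=2.040000, w=0.276213: f=-0.769085 → w ← 0.276213 + 0.51·(-0.769085) = -0.116020
w(2.55) ≈ -0.1160

-0.1160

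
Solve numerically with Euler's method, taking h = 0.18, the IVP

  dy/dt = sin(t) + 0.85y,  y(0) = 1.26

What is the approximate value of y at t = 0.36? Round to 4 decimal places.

1.7073

Euler: y_{n+1} = y_n + h·f(t_n, y_n).
t=0.000000, y=1.260000: f=1.071000 → y ← 1.260000 + 0.18·1.071000 = 1.452780
t=0.180000, y=1.452780: f=1.413893 → y ← 1.452780 + 0.18·1.413893 = 1.707281
y(0.36) ≈ 1.7073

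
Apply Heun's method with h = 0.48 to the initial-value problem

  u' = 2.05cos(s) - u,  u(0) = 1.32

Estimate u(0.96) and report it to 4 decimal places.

1.4814

Heun: k1 = f(s_n, u_n); k2 = f(s_n + h, u_n + h·k1); u_{n+1} = u_n + (h/2)·(k1 + k2).
s=0.000000, u=1.320000:
  k1 = f(0.000000, 1.320000) = 0.730000
  k2 = f(0.480000, 1.670400) = 0.147940
  u ← 1.320000 + (0.48/2)·(0.730000 + 0.147940) = 1.530706
s=0.480000, u=1.530706:
  k1 = f(0.480000, 1.530706) = 0.287634
  k2 = f(0.960000, 1.668770) = -0.493054
  u ← 1.530706 + (0.48/2)·(0.287634 + (-0.493054)) = 1.481405
u(0.96) ≈ 1.4814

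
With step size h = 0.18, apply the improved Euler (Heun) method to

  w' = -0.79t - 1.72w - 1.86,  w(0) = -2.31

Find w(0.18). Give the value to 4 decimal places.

Heun: k1 = f(t_n, w_n); k2 = f(t_n + h, w_n + h·k1); w_{n+1} = w_n + (h/2)·(k1 + k2).
t=0.000000, w=-2.310000:
  k1 = f(0.000000, -2.310000) = 2.113200
  k2 = f(0.180000, -1.929624) = 1.316753
  w ← -2.310000 + (0.18/2)·(2.113200 + 1.316753) = -2.001304
w(0.18) ≈ -2.0013

-2.0013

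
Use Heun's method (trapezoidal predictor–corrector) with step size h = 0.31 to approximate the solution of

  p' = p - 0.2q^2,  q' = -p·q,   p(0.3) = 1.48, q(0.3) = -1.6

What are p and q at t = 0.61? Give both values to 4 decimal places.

1.8827, -0.9940

Heun on (p,q): k1 = f(t_n, state_n); k2 = f(t_n + h, state_n + h·k1); state_{n+1} = state_n + (h/2)·(k1 + k2).
0.300000: (1.480000, -1.600000)
  k1 = (0.968000, 2.368000)
  predictor → (1.780080, -0.865920)
  k2 = (1.630117, 1.541407)
  → (1.882708, -0.994042)
(p(0.61), q(0.61)) ≈ (1.8827, -0.9940)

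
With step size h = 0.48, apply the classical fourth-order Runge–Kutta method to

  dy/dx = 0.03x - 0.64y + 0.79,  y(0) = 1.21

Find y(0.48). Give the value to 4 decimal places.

1.2196

RK4: k1 = f(x_n, y_n); k2 = f(x_n + h/2, y_n + (h/2)·k1); k3 = f(x_n + h/2, y_n + (h/2)·k2); k4 = f(x_n + h, y_n + h·k3); y_{n+1} = y_n + (h/6)·(k1 + 2k2 + 2k3 + k4).
x=0.000000, y=1.210000:
  k1 = f(0.000000, 1.210000) = 0.015600
  k2 = f(0.240000, 1.213744) = 0.020404
  k3 = f(0.240000, 1.214897) = 0.019666
  k4 = f(0.480000, 1.219440) = 0.023959
  y ← 1.210000 + (0.48/6)·(k1 + 2k2 + 2k3 + k4) = 1.219576
y(0.48) ≈ 1.2196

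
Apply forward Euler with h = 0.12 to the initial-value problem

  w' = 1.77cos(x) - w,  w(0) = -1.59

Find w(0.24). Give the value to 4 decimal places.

Euler: w_{n+1} = w_n + h·f(x_n, w_n).
x=0.000000, w=-1.590000: f=3.360000 → w ← -1.590000 + 0.12·3.360000 = -1.186800
x=0.120000, w=-1.186800: f=2.944071 → w ← -1.186800 + 0.12·2.944071 = -0.833511
w(0.24) ≈ -0.8335

-0.8335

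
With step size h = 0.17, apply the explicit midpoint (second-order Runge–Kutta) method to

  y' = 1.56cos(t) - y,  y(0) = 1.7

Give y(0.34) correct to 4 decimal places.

Midpoint: k1 = f(t_n, y_n); k2 = f(t_n + h/2, y_n + (h/2)·k1); y_{n+1} = y_n + h·k2.
t=0.000000, y=1.700000:
  k1 = f(0.000000, 1.700000) = -0.140000
  k2 = f(0.085000, 1.688100) = -0.133732
  y ← 1.700000 + 0.17·(-0.133732) = 1.677266
t=0.170000, y=1.677266:
  k1 = f(0.170000, 1.677266) = -0.139753
  k2 = f(0.255000, 1.665387) = -0.155832
  y ← 1.677266 + 0.17·(-0.155832) = 1.650774
y(0.34) ≈ 1.6508

1.6508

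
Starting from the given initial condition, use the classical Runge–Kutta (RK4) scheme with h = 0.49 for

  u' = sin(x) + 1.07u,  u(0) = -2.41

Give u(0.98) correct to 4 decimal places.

-6.2189

RK4: k1 = f(x_n, u_n); k2 = f(x_n + h/2, u_n + (h/2)·k1); k3 = f(x_n + h/2, u_n + (h/2)·k2); k4 = f(x_n + h, u_n + h·k3); u_{n+1} = u_n + (h/6)·(k1 + 2k2 + 2k3 + k4).
x=0.000000, u=-2.410000:
  k1 = f(0.000000, -2.410000) = -2.578700
  k2 = f(0.245000, -3.041782) = -3.012150
  k3 = f(0.245000, -3.147977) = -3.125779
  k4 = f(0.490000, -3.941632) = -3.746920
  u ← -2.410000 + (0.49/6)·(k1 + 2k2 + 2k3 + k4) = -3.929121
x=0.490000, u=-3.929121:
  k1 = f(0.490000, -3.929121) = -3.733533
  k2 = f(0.735000, -4.843836) = -4.512318
  k3 = f(0.735000, -5.034638) = -4.716476
  k4 = f(0.980000, -6.240194) = -5.846510
  u ← -3.929121 + (0.49/6)·(k1 + 2k2 + 2k3 + k4) = -6.218860
u(0.98) ≈ -6.2189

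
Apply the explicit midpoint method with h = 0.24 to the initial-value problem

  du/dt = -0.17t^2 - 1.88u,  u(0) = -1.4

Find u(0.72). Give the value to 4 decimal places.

-0.4014

Midpoint: k1 = f(t_n, u_n); k2 = f(t_n + h/2, u_n + (h/2)·k1); u_{n+1} = u_n + h·k2.
t=0.000000, u=-1.400000:
  k1 = f(0.000000, -1.400000) = 2.632000
  k2 = f(0.120000, -1.084160) = 2.035773
  u ← -1.400000 + 0.24·2.035773 = -0.911415
t=0.240000, u=-0.911415:
  k1 = f(0.240000, -0.911415) = 1.703667
  k2 = f(0.360000, -0.706974) = 1.307080
  u ← -0.911415 + 0.24·1.307080 = -0.597715
t=0.480000, u=-0.597715:
  k1 = f(0.480000, -0.597715) = 1.084537
  k2 = f(0.600000, -0.467571) = 0.817833
  u ← -0.597715 + 0.24·0.817833 = -0.401435
u(0.72) ≈ -0.4014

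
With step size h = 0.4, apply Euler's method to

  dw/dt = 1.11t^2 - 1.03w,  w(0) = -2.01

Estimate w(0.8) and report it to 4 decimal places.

-0.6239

Euler: w_{n+1} = w_n + h·f(t_n, w_n).
t=0.000000, w=-2.010000: f=2.070300 → w ← -2.010000 + 0.4·2.070300 = -1.181880
t=0.400000, w=-1.181880: f=1.394936 → w ← -1.181880 + 0.4·1.394936 = -0.623905
w(0.8) ≈ -0.6239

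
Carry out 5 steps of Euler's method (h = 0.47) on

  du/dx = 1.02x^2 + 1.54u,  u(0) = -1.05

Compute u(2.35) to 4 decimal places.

-10.8432

Euler: u_{n+1} = u_n + h·f(x_n, u_n).
x=0.000000, u=-1.050000: f=-1.617000 → u ← -1.050000 + 0.47·(-1.617000) = -1.809990
x=0.470000, u=-1.809990: f=-2.562067 → u ← -1.809990 + 0.47·(-2.562067) = -3.014161
x=0.940000, u=-3.014161: f=-3.740536 → u ← -3.014161 + 0.47·(-3.740536) = -4.772213
x=1.410000, u=-4.772213: f=-5.321347 → u ← -4.772213 + 0.47·(-5.321347) = -7.273246
x=1.880000, u=-7.273246: f=-7.595711 → u ← -7.273246 + 0.47·(-7.595711) = -10.843231
u(2.35) ≈ -10.8432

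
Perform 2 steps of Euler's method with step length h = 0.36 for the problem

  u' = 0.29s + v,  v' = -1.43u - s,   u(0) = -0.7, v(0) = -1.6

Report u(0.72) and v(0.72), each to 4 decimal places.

Euler on (u,v): u_{n+1} = u_n + h·u', v_{n+1} = v_n + h·v'.
0.000000: (-0.700000, -1.600000); f=(-1.600000, 1.001000) → (-1.276000, -1.239640)
0.360000: (-1.276000, -1.239640); f=(-1.135240, 1.464680) → (-1.684686, -0.712355)
(u(0.72), v(0.72)) ≈ (-1.6847, -0.7124)

-1.6847, -0.7124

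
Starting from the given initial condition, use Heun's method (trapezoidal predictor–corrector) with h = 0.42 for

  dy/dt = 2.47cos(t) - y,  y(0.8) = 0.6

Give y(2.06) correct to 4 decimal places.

0.1327

Heun: k1 = f(t_n, y_n); k2 = f(t_n + h, y_n + h·k1); y_{n+1} = y_n + (h/2)·(k1 + k2).
t=0.800000, y=0.600000:
  k1 = f(0.800000, 0.600000) = 1.120866
  k2 = f(1.220000, 1.070764) = -0.221959
  y ← 0.600000 + (0.42/2)·(1.120866 + (-0.221959)) = 0.788770
t=1.220000, y=0.788770:
  k1 = f(1.220000, 0.788770) = 0.060035
  k2 = f(1.640000, 0.813985) = -0.984782
  y ← 0.788770 + (0.42/2)·(0.060035 + (-0.984782)) = 0.594574
t=1.640000, y=0.594574:
  k1 = f(1.640000, 0.594574) = -0.765370
  k2 = f(2.060000, 0.273118) = -1.433828
  y ← 0.594574 + (0.42/2)·(-0.765370 + (-1.433828)) = 0.132742
y(2.06) ≈ 0.1327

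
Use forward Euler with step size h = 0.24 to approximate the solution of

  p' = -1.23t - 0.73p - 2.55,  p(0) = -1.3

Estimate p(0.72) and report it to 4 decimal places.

-2.4627

Euler: p_{n+1} = p_n + h·f(t_n, p_n).
t=0.000000, p=-1.300000: f=-1.601000 → p ← -1.300000 + 0.24·(-1.601000) = -1.684240
t=0.240000, p=-1.684240: f=-1.615705 → p ← -1.684240 + 0.24·(-1.615705) = -2.072009
t=0.480000, p=-2.072009: f=-1.627833 → p ← -2.072009 + 0.24·(-1.627833) = -2.462689
p(0.72) ≈ -2.4627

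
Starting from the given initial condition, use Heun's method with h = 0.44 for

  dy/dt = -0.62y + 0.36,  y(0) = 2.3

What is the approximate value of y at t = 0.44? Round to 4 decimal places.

Heun: k1 = f(t_n, y_n); k2 = f(t_n + h, y_n + h·k1); y_{n+1} = y_n + (h/2)·(k1 + k2).
t=0.000000, y=2.300000:
  k1 = f(0.000000, 2.300000) = -1.066000
  k2 = f(0.440000, 1.830960) = -0.775195
  y ← 2.300000 + (0.44/2)·(-1.066000 + (-0.775195)) = 1.894937
y(0.44) ≈ 1.8949

1.8949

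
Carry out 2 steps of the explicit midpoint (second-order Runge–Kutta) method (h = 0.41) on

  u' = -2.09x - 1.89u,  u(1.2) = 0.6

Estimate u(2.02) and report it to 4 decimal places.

-1.2783

Midpoint: k1 = f(x_n, u_n); k2 = f(x_n + h/2, u_n + (h/2)·k1); u_{n+1} = u_n + h·k2.
x=1.200000, u=0.600000:
  k1 = f(1.200000, 0.600000) = -3.642000
  k2 = f(1.405000, -0.146610) = -2.659357
  u ← 0.600000 + 0.41·(-2.659357) = -0.490336
x=1.610000, u=-0.490336:
  k1 = f(1.610000, -0.490336) = -2.438164
  k2 = f(1.815000, -0.990160) = -1.921947
  u ← -0.490336 + 0.41·(-1.921947) = -1.278335
u(2.02) ≈ -1.2783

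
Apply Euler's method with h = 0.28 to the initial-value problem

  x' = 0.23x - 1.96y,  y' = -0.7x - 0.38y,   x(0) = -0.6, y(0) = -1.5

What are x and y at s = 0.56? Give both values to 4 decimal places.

0.8675, -1.1289

Euler on (x,y): x_{n+1} = x_n + h·x', y_{n+1} = y_n + h·y'.
0.000000: (-0.600000, -1.500000); f=(2.802000, 0.990000) → (0.184560, -1.222800)
0.280000: (0.184560, -1.222800); f=(2.439137, 0.335472) → (0.867518, -1.128868)
(x(0.56), y(0.56)) ≈ (0.8675, -1.1289)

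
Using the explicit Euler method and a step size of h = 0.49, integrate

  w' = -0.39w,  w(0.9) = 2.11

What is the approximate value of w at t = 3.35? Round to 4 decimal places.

0.7307

Euler: w_{n+1} = w_n + h·f(t_n, w_n).
t=0.900000, w=2.110000: f=-0.822900 → w ← 2.110000 + 0.49·(-0.822900) = 1.706779
t=1.390000, w=1.706779: f=-0.665644 → w ← 1.706779 + 0.49·(-0.665644) = 1.380614
t=1.880000, w=1.380614: f=-0.538439 → w ← 1.380614 + 0.49·(-0.538439) = 1.116778
t=2.370000, w=1.116778: f=-0.435544 → w ← 1.116778 + 0.49·(-0.435544) = 0.903362
t=2.860000, w=0.903362: f=-0.352311 → w ← 0.903362 + 0.49·(-0.352311) = 0.730729
w(3.35) ≈ 0.7307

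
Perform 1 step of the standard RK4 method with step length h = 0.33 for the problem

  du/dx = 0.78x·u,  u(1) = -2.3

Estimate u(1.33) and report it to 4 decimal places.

-3.1042

RK4: k1 = f(x_n, u_n); k2 = f(x_n + h/2, u_n + (h/2)·k1); k3 = f(x_n + h/2, u_n + (h/2)·k2); k4 = f(x_n + h, u_n + h·k3); u_{n+1} = u_n + (h/6)·(k1 + 2k2 + 2k3 + k4).
x=1.000000, u=-2.300000:
  k1 = f(1.000000, -2.300000) = -1.794000
  k2 = f(1.165000, -2.596010) = -2.358994
  k3 = f(1.165000, -2.689234) = -2.443707
  k4 = f(1.330000, -3.106423) = -3.222604
  u ← -2.300000 + (0.33/6)·(k1 + 2k2 + 2k3 + k4) = -3.104210
u(1.33) ≈ -3.1042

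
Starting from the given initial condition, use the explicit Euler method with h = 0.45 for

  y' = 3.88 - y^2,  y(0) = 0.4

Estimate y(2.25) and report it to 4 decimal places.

2.0075

Euler: y_{n+1} = y_n + h·f(x_n, y_n).
x=0.000000, y=0.400000: f=3.720000 → y ← 0.400000 + 0.45·3.720000 = 2.074000
x=0.450000, y=2.074000: f=-0.421476 → y ← 2.074000 + 0.45·(-0.421476) = 1.884336
x=0.900000, y=1.884336: f=0.329279 → y ← 1.884336 + 0.45·0.329279 = 2.032511
x=1.350000, y=2.032511: f=-0.251102 → y ← 2.032511 + 0.45·(-0.251102) = 1.919515
x=1.800000, y=1.919515: f=0.195461 → y ← 1.919515 + 0.45·0.195461 = 2.007473
y(2.25) ≈ 2.0075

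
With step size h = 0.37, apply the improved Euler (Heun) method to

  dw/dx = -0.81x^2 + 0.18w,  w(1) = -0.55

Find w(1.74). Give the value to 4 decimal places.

-1.8534

Heun: k1 = f(x_n, w_n); k2 = f(x_n + h, w_n + h·k1); w_{n+1} = w_n + (h/2)·(k1 + k2).
x=1.000000, w=-0.550000:
  k1 = f(1.000000, -0.550000) = -0.909000
  k2 = f(1.370000, -0.886330) = -1.679828
  w ← -0.550000 + (0.37/2)·(-0.909000 + (-1.679828)) = -1.028933
x=1.370000, w=-1.028933:
  k1 = f(1.370000, -1.028933) = -1.705497
  k2 = f(1.740000, -1.659967) = -2.751150
  w ← -1.028933 + (0.37/2)·(-1.705497 + (-2.751150)) = -1.853413
w(1.74) ≈ -1.8534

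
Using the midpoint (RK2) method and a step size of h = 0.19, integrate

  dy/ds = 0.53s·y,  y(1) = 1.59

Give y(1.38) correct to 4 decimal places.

Midpoint: k1 = f(s_n, y_n); k2 = f(s_n + h/2, y_n + (h/2)·k1); y_{n+1} = y_n + h·k2.
s=1.000000, y=1.590000:
  k1 = f(1.000000, 1.590000) = 0.842700
  k2 = f(1.095000, 1.670057) = 0.969217
  y ← 1.590000 + 0.19·0.969217 = 1.774151
s=1.190000, y=1.774151:
  k1 = f(1.190000, 1.774151) = 1.118957
  k2 = f(1.285000, 1.880452) = 1.280682
  y ← 1.774151 + 0.19·1.280682 = 2.017481
y(1.38) ≈ 2.0175

2.0175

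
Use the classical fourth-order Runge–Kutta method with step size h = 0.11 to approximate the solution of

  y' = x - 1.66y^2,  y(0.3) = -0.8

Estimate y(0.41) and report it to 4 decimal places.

RK4: k1 = f(x_n, y_n); k2 = f(x_n + h/2, y_n + (h/2)·k1); k3 = f(x_n + h/2, y_n + (h/2)·k2); k4 = f(x_n + h, y_n + h·k3); y_{n+1} = y_n + (h/6)·(k1 + 2k2 + 2k3 + k4).
x=0.300000, y=-0.800000:
  k1 = f(0.300000, -0.800000) = -0.762400
  k2 = f(0.355000, -0.841932) = -0.821690
  k3 = f(0.355000, -0.845193) = -0.830823
  k4 = f(0.410000, -0.891391) = -0.908998
  y ← -0.800000 + (0.11/6)·(k1 + 2k2 + 2k3 + k4) = -0.891234
y(0.41) ≈ -0.8912

-0.8912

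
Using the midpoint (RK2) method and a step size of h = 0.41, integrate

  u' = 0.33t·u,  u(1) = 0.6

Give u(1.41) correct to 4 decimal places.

Midpoint: k1 = f(t_n, u_n); k2 = f(t_n + h/2, u_n + (h/2)·k1); u_{n+1} = u_n + h·k2.
t=1.000000, u=0.600000:
  k1 = f(1.000000, 0.600000) = 0.198000
  k2 = f(1.205000, 0.640590) = 0.254731
  u ← 0.600000 + 0.41·0.254731 = 0.704440
u(1.41) ≈ 0.7044

0.7044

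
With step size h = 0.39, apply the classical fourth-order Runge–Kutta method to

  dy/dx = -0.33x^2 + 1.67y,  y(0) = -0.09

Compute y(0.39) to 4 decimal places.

RK4: k1 = f(x_n, y_n); k2 = f(x_n + h/2, y_n + (h/2)·k1); k3 = f(x_n + h/2, y_n + (h/2)·k2); k4 = f(x_n + h, y_n + h·k3); y_{n+1} = y_n + (h/6)·(k1 + 2k2 + 2k3 + k4).
x=0.000000, y=-0.090000:
  k1 = f(0.000000, -0.090000) = -0.150300
  k2 = f(0.195000, -0.119308) = -0.211793
  k3 = f(0.195000, -0.131300) = -0.231819
  k4 = f(0.390000, -0.180409) = -0.351477
  y ← -0.090000 + (0.39/6)·(k1 + 2k2 + 2k3 + k4) = -0.180285
y(0.39) ≈ -0.1803

-0.1803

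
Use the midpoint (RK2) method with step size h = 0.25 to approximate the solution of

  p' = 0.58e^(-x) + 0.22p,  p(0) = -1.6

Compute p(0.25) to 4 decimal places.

-1.5585

Midpoint: k1 = f(x_n, p_n); k2 = f(x_n + h/2, p_n + (h/2)·k1); p_{n+1} = p_n + h·k2.
x=0.000000, p=-1.600000:
  k1 = f(0.000000, -1.600000) = 0.228000
  k2 = f(0.125000, -1.571500) = 0.166118
  p ← -1.600000 + 0.25·0.166118 = -1.558470
p(0.25) ≈ -1.5585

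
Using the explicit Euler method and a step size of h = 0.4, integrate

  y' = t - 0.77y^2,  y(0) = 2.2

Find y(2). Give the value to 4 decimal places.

1.3737

Euler: y_{n+1} = y_n + h·f(t_n, y_n).
t=0.000000, y=2.200000: f=-3.726800 → y ← 2.200000 + 0.4·(-3.726800) = 0.709280
t=0.400000, y=0.709280: f=0.012630 → y ← 0.709280 + 0.4·0.012630 = 0.714332
t=0.800000, y=0.714332: f=0.407092 → y ← 0.714332 + 0.4·0.407092 = 0.877169
t=1.200000, y=0.877169: f=0.607543 → y ← 0.877169 + 0.4·0.607543 = 1.120186
t=1.600000, y=1.120186: f=0.633791 → y ← 1.120186 + 0.4·0.633791 = 1.373702
y(2) ≈ 1.3737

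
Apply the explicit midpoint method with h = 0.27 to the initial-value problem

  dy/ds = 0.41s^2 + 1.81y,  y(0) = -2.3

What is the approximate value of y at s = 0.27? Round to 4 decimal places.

Midpoint: k1 = f(s_n, y_n); k2 = f(s_n + h/2, y_n + (h/2)·k1); y_{n+1} = y_n + h·k2.
s=0.000000, y=-2.300000:
  k1 = f(0.000000, -2.300000) = -4.163000
  k2 = f(0.135000, -2.862005) = -5.172757
  y ← -2.300000 + 0.27·(-5.172757) = -3.696644
y(0.27) ≈ -3.6966

-3.6966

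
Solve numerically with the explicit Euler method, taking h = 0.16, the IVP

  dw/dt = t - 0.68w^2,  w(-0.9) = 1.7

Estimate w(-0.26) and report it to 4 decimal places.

Euler: w_{n+1} = w_n + h·f(t_n, w_n).
t=-0.900000, w=1.700000: f=-2.865200 → w ← 1.700000 + 0.16·(-2.865200) = 1.241568
t=-0.740000, w=1.241568: f=-1.788214 → w ← 1.241568 + 0.16·(-1.788214) = 0.955454
t=-0.580000, w=0.955454: f=-1.200766 → w ← 0.955454 + 0.16·(-1.200766) = 0.763331
t=-0.420000, w=0.763331: f=-0.816219 → w ← 0.763331 + 0.16·(-0.816219) = 0.632736
w(-0.26) ≈ 0.6327

0.6327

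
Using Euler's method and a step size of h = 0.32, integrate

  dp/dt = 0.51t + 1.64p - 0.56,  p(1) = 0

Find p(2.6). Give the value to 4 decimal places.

Euler: p_{n+1} = p_n + h·f(t_n, p_n).
t=1.000000, p=0.000000: f=-0.050000 → p ← 0.000000 + 0.32·(-0.050000) = -0.016000
t=1.320000, p=-0.016000: f=0.086960 → p ← -0.016000 + 0.32·0.086960 = 0.011827
t=1.640000, p=0.011827: f=0.295797 → p ← 0.011827 + 0.32·0.295797 = 0.106482
t=1.960000, p=0.106482: f=0.614231 → p ← 0.106482 + 0.32·0.614231 = 0.303036
t=2.280000, p=0.303036: f=1.099779 → p ← 0.303036 + 0.32·1.099779 = 0.654965
p(2.6) ≈ 0.6550

0.6550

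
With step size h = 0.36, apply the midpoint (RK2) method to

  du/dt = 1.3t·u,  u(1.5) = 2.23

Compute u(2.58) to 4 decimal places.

Midpoint: k1 = f(t_n, u_n); k2 = f(t_n + h/2, u_n + (h/2)·k1); u_{n+1} = u_n + h·k2.
t=1.500000, u=2.230000:
  k1 = f(1.500000, 2.230000) = 4.348500
  k2 = f(1.680000, 3.012730) = 6.579802
  u ← 2.230000 + 0.36·6.579802 = 4.598729
t=1.860000, u=4.598729:
  k1 = f(1.860000, 4.598729) = 11.119726
  k2 = f(2.040000, 6.600280) = 17.503941
  u ← 4.598729 + 0.36·17.503941 = 10.900148
t=2.220000, u=10.900148:
  k1 = f(2.220000, 10.900148) = 31.457826
  k2 = f(2.400000, 16.562557) = 51.675176
  u ← 10.900148 + 0.36·51.675176 = 29.503211
u(2.58) ≈ 29.5032

29.5032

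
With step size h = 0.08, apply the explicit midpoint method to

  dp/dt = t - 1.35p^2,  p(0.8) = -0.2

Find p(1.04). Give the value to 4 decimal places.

0.0165

Midpoint: k1 = f(t_n, p_n); k2 = f(t_n + h/2, p_n + (h/2)·k1); p_{n+1} = p_n + h·k2.
t=0.800000, p=-0.200000:
  k1 = f(0.800000, -0.200000) = 0.746000
  k2 = f(0.840000, -0.170160) = 0.800912
  p ← -0.200000 + 0.08·0.800912 = -0.135927
t=0.880000, p=-0.135927:
  k1 = f(0.880000, -0.135927) = 0.855057
  k2 = f(0.920000, -0.101725) = 0.906030
  p ← -0.135927 + 0.08·0.906030 = -0.063445
t=0.960000, p=-0.063445:
  k1 = f(0.960000, -0.063445) = 0.954566
  k2 = f(1.000000, -0.025262) = 0.999138
  p ← -0.063445 + 0.08·0.999138 = 0.016486
p(1.04) ≈ 0.0165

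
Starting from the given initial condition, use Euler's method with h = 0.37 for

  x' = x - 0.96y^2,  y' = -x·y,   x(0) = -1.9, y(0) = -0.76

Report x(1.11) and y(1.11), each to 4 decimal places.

Euler on (x,y): x_{n+1} = x_n + h·x', y_{n+1} = y_n + h·y'.
0.000000: (-1.900000, -0.760000); f=(-2.454496, -1.444000) → (-2.808164, -1.294280)
0.370000: (-2.808164, -1.294280); f=(-4.416318, -3.634550) → (-4.442201, -2.639063)
0.740000: (-4.442201, -2.639063); f=(-11.128271, -11.723251) → (-8.559661, -6.976666)
(x(1.11), y(1.11)) ≈ (-8.5597, -6.9767)

-8.5597, -6.9767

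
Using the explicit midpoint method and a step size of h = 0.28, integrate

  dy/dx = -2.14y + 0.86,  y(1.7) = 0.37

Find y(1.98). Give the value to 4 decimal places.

0.3834

Midpoint: k1 = f(x_n, y_n); k2 = f(x_n + h/2, y_n + (h/2)·k1); y_{n+1} = y_n + h·k2.
x=1.700000, y=0.370000:
  k1 = f(1.700000, 0.370000) = 0.068200
  k2 = f(1.840000, 0.379548) = 0.047767
  y ← 0.370000 + 0.28·0.047767 = 0.383375
y(1.98) ≈ 0.3834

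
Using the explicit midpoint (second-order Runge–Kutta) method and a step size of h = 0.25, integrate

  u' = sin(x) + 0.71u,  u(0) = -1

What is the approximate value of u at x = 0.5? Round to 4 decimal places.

Midpoint: k1 = f(x_n, u_n); k2 = f(x_n + h/2, u_n + (h/2)·k1); u_{n+1} = u_n + h·k2.
x=0.000000, u=-1.000000:
  k1 = f(0.000000, -1.000000) = -0.710000
  k2 = f(0.125000, -1.088750) = -0.648338
  u ← -1.000000 + 0.25·(-0.648338) = -1.162084
x=0.250000, u=-1.162084:
  k1 = f(0.250000, -1.162084) = -0.577676
  k2 = f(0.375000, -1.234294) = -0.510076
  u ← -1.162084 + 0.25·(-0.510076) = -1.289603
u(0.5) ≈ -1.2896

-1.2896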